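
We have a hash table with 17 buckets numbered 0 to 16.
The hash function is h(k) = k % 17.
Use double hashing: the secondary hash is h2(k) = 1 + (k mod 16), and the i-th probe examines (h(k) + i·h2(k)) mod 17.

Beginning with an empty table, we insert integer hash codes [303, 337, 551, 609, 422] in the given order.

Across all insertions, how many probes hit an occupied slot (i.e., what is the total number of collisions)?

4

303: h=14 → slot 14
337: h=14, h2=2, probe 14,16 → slot 16
551: h=7 → slot 7
609: h=14, h2=2, probe 14,16,1 → slot 1
422: h=14, h2=7, probe 14,4 → slot 4
Table: [—, 609, —, —, 422, —, —, 551, —, —, —, —, —, —, 303, —, 337]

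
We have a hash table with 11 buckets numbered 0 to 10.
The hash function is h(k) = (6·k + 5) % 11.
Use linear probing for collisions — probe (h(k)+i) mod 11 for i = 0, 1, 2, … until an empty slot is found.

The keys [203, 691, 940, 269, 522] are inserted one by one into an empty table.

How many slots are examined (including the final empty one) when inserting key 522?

203 hashes to 2; slot 2 is free -> place at 2.
691 hashes to 4; slot 4 is free -> place at 4.
940 hashes to 2; 2 taken -> place at 3.
269 hashes to 2; 2,3,4 taken -> place at 5.
522 hashes to 2; 2,3,4,5 taken -> place at 6.
Table: [∅, ∅, 203, 940, 691, 269, 522, ∅, ∅, ∅, ∅]

5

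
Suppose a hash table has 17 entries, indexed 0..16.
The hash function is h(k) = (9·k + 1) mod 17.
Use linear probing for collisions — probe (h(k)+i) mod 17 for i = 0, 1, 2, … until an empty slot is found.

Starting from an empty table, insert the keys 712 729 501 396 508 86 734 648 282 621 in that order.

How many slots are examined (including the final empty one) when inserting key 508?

712 hashes to 0; slot 0 is free → place at 0.
729 hashes to 0; 0 taken → place at 1.
501 hashes to 5; slot 5 is free → place at 5.
396 hashes to 12; slot 12 is free → place at 12.
508 hashes to 0; 0,1 taken → place at 2.
86 hashes to 10; slot 10 is free → place at 10.
734 hashes to 11; slot 11 is free → place at 11.
648 hashes to 2; 2 taken → place at 3.
282 hashes to 6; slot 6 is free → place at 6.
621 hashes to 14; slot 14 is free → place at 14.
Table: [712, 729, 508, 648, —, 501, 282, —, —, —, 86, 734, 396, —, 621, —, —]

3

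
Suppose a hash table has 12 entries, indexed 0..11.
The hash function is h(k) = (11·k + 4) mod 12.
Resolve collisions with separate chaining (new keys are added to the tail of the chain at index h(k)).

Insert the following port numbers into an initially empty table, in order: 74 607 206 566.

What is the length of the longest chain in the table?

3

Insert 74: h=2, bucket 2 empty -> new chain.
Insert 607: h=9, bucket 9 empty -> new chain.
Insert 206: h=2, bucket 2 nonempty -> append to chain.
Insert 566: h=2, bucket 2 nonempty -> append to chain.
Final buckets:
0: .
1: .
2: 74 -> 206 -> 566
3: .
4: .
5: .
6: .
7: .
8: .
9: 607
10: .
11: .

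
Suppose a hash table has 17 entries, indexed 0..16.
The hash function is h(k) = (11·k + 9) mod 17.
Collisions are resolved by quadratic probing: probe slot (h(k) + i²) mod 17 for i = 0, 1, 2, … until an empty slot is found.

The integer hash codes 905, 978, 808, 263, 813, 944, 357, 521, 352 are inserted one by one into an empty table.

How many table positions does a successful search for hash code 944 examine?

905: h=2 -> slot 2
978: h=6 -> slot 6
808: h=6, probe 6,7 -> slot 7
263: h=12 -> slot 12
813: h=10 -> slot 10
944: h=6, probe 6,7,10,15 -> slot 15
357: h=9 -> slot 9
521: h=11 -> slot 11
352: h=5 -> slot 5
Table: [—, —, 905, —, —, 352, 978, 808, —, 357, 813, 521, 263, —, —, 944, —]
Lookup 944: h=6, probe 6,7,10,15 → found at 15.

4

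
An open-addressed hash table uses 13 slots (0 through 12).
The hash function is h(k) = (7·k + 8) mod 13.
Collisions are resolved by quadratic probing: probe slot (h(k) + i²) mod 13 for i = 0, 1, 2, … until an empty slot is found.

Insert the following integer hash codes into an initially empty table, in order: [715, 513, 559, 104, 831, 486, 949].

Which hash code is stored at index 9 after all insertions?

559

Insert 715: h=8, slot 8 empty → index 8.
Insert 513: h=11, slot 11 empty → index 11.
Insert 559: h=8, slot 8 occupied → index 9.
Insert 104: h=8, slots 8,9 occupied → index 12.
Insert 831: h=1, slot 1 empty → index 1.
Insert 486: h=4, slot 4 empty → index 4.
Insert 949: h=8, slots 8,9,12,4,11 occupied → index 7.
Table: [_, 831, _, _, 486, _, _, 949, 715, 559, _, 513, 104]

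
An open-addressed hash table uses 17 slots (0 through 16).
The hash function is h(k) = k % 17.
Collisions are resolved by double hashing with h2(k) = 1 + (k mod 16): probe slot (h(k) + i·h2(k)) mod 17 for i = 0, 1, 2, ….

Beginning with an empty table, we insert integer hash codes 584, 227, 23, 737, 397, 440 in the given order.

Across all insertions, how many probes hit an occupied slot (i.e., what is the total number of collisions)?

4

584 hashes to 6; slot 6 is free -> place at 6.
227 hashes to 6, h2=4; 6 taken -> place at 10.
23 hashes to 6, h2=8; 6 taken -> place at 14.
737 hashes to 6, h2=2; 6 taken -> place at 8.
397 hashes to 6, h2=14; 6 taken -> place at 3.
440 hashes to 15; slot 15 is free -> place at 15.
Table: [-, -, -, 397, -, -, 584, -, 737, -, 227, -, -, -, 23, 440, -]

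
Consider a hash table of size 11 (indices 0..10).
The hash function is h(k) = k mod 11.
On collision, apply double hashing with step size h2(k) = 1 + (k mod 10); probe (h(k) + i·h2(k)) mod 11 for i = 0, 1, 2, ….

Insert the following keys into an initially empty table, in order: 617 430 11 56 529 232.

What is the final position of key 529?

10

Insert 617: h=1, slot 1 empty → index 1.
Insert 430: h=1, h2=1, slot 1 occupied → index 2.
Insert 11: h=0, slot 0 empty → index 0.
Insert 56: h=1, h2=7, slot 1 occupied → index 8.
Insert 529: h=1, h2=10, slots 1,0 occupied → index 10.
Insert 232: h=1, h2=3, slot 1 occupied → index 4.
Table: [11, 617, 430, ∅, 232, ∅, ∅, ∅, 56, ∅, 529]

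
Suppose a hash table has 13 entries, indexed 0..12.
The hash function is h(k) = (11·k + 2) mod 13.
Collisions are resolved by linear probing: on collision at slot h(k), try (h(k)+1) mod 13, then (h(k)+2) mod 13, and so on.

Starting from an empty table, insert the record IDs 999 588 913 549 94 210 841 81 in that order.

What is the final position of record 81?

Insert 999: h=6, slot 6 empty -> index 6.
Insert 588: h=9, slot 9 empty -> index 9.
Insert 913: h=9, slot 9 occupied -> index 10.
Insert 549: h=9, slots 9,10 occupied -> index 11.
Insert 94: h=9, slots 9,10,11 occupied -> index 12.
Insert 210: h=11, slots 11,12 occupied -> index 0.
Insert 841: h=10, slots 10,11,12,0 occupied -> index 1.
Insert 81: h=9, slots 9,10,11,12,0,1 occupied -> index 2.
Table: [210, 841, 81, ∅, ∅, ∅, 999, ∅, ∅, 588, 913, 549, 94]

2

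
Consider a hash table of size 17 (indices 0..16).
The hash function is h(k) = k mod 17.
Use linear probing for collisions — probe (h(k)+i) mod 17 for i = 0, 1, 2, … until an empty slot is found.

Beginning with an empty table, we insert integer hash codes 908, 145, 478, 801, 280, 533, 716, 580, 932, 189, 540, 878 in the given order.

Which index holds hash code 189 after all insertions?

10

Insert 908: h=7, slot 7 empty → index 7.
Insert 145: h=9, slot 9 empty → index 9.
Insert 478: h=2, slot 2 empty → index 2.
Insert 801: h=2, slot 2 occupied → index 3.
Insert 280: h=8, slot 8 empty → index 8.
Insert 533: h=6, slot 6 empty → index 6.
Insert 716: h=2, slots 2,3 occupied → index 4.
Insert 580: h=2, slots 2,3,4 occupied → index 5.
Insert 932: h=14, slot 14 empty → index 14.
Insert 189: h=2, slots 2,3,4,5,6,7,8,9 occupied → index 10.
Insert 540: h=13, slot 13 empty → index 13.
Insert 878: h=11, slot 11 empty → index 11.
Table: [-, -, 478, 801, 716, 580, 533, 908, 280, 145, 189, 878, -, 540, 932, -, -]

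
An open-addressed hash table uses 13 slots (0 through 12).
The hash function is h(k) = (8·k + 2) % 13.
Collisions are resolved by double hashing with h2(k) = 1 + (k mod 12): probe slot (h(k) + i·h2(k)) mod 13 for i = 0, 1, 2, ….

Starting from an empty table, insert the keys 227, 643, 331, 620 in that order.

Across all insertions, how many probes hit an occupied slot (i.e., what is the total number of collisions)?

227 hashes to 11; slot 11 is free → place at 11.
643 hashes to 11, h2=8; 11 taken → place at 6.
331 hashes to 11, h2=8; 11,6 taken → place at 1.
620 hashes to 9; slot 9 is free → place at 9.
Table: [∅, 331, ∅, ∅, ∅, ∅, 643, ∅, ∅, 620, ∅, 227, ∅]

3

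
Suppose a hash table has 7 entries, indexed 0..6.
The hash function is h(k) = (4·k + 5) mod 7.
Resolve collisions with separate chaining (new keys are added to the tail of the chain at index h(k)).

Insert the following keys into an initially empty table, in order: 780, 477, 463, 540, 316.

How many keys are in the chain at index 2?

4

Insert 780: h=3, bucket 3 empty -> new chain.
Insert 477: h=2, bucket 2 empty -> new chain.
Insert 463: h=2, bucket 2 nonempty -> append to chain.
Insert 540: h=2, bucket 2 nonempty -> append to chain.
Insert 316: h=2, bucket 2 nonempty -> append to chain.
Final buckets:
0: .
1: .
2: 477 -> 463 -> 540 -> 316
3: 780
4: .
5: .
6: .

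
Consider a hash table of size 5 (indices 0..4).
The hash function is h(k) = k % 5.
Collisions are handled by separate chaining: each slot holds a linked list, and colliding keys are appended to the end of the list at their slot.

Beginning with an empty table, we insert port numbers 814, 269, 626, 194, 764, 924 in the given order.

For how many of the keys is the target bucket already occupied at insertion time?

Insert 814: h=4, bucket 4 empty -> new chain.
Insert 269: h=4, bucket 4 nonempty -> append to chain.
Insert 626: h=1, bucket 1 empty -> new chain.
Insert 194: h=4, bucket 4 nonempty -> append to chain.
Insert 764: h=4, bucket 4 nonempty -> append to chain.
Insert 924: h=4, bucket 4 nonempty -> append to chain.
Final buckets:
0: .
1: 626
2: .
3: .
4: 814 -> 269 -> 194 -> 764 -> 924

4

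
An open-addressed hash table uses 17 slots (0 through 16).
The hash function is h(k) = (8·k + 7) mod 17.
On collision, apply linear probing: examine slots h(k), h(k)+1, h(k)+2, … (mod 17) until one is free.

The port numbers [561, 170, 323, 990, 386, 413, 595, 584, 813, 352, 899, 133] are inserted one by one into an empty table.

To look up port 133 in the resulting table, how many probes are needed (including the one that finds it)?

561: h=7 => slot 7
170: h=7, probe 7,8 => slot 8
323: h=7, probe 7,8,9 => slot 9
990: h=5 => slot 5
386: h=1 => slot 1
413: h=13 => slot 13
595: h=7, probe 7,8,9,10 => slot 10
584: h=4 => slot 4
813: h=0 => slot 0
352: h=1, probe 1,2 => slot 2
899: h=8, probe 8,9,10,11 => slot 11
133: h=0, probe 0,1,2,3 => slot 3
Table: [813, 386, 352, 133, 584, 990, _, 561, 170, 323, 595, 899, _, 413, _, _, _]
Lookup 133: h=0, probe 0,1,2,3 → found at 3.

4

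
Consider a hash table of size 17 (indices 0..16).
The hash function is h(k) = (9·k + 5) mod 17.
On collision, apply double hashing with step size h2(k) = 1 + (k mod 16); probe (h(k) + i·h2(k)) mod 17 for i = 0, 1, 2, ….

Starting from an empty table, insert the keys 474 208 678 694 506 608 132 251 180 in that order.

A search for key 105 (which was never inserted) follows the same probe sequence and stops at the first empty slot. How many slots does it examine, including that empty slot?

Insert 474: h=4, slot 4 empty → index 4.
Insert 208: h=7, slot 7 empty → index 7.
Insert 678: h=4, h2=7, slot 4 occupied → index 11.
Insert 694: h=12, slot 12 empty → index 12.
Insert 506: h=3, slot 3 empty → index 3.
Insert 608: h=3, h2=1, slots 3,4 occupied → index 5.
Insert 132: h=3, h2=5, slot 3 occupied → index 8.
Insert 251: h=3, h2=12, slot 3 occupied → index 15.
Insert 180: h=10, slot 10 empty → index 10.
Table: [—, —, —, 506, 474, 608, —, 208, 132, —, 180, 678, 694, —, —, 251, —]
Lookup 105: h=15, h2=10, probe 15,8,1 → slot 1 empty, not found.

3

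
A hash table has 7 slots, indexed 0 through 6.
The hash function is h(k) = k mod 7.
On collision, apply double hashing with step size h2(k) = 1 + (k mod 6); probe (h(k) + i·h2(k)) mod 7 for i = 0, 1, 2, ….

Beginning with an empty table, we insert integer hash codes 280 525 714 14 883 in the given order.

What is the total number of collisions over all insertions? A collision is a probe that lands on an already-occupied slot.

5

280: h=0 → slot 0
525: h=0, h2=4, probe 0,4 → slot 4
714: h=0, h2=1, probe 0,1 → slot 1
14: h=0, h2=3, probe 0,3 → slot 3
883: h=1, h2=2, probe 1,3,5 → slot 5
Table: [280, 714, ., 14, 525, 883, .]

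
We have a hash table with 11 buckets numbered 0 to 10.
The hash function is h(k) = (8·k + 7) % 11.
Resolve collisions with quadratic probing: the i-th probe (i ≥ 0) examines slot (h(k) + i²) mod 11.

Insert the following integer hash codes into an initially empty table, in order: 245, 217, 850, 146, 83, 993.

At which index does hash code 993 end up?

Insert 245: h=9, slot 9 empty → index 9.
Insert 217: h=5, slot 5 empty → index 5.
Insert 850: h=9, slot 9 occupied → index 10.
Insert 146: h=9, slots 9,10 occupied → index 2.
Insert 83: h=0, slot 0 empty → index 0.
Insert 993: h=9, slots 9,10,2 occupied → index 7.
Table: [83, —, 146, —, —, 217, —, 993, —, 245, 850]

7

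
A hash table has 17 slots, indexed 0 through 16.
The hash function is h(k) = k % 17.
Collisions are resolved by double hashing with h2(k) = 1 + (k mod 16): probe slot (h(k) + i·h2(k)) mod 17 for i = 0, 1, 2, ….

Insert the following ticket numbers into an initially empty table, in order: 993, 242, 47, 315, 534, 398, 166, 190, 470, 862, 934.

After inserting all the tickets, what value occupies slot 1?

993 hashes to 7; slot 7 is free => place at 7.
242 hashes to 4; slot 4 is free => place at 4.
47 hashes to 13; slot 13 is free => place at 13.
315 hashes to 9; slot 9 is free => place at 9.
534 hashes to 7, h2=7; 7 taken => place at 14.
398 hashes to 7, h2=15; 7 taken => place at 5.
166 hashes to 13, h2=7; 13 taken => place at 3.
190 hashes to 3, h2=15; 3 taken => place at 1.
470 hashes to 11; slot 11 is free => place at 11.
862 hashes to 12; slot 12 is free => place at 12.
934 hashes to 16; slot 16 is free => place at 16.
Table: [∅, 190, ∅, 166, 242, 398, ∅, 993, ∅, 315, ∅, 470, 862, 47, 534, ∅, 934]

190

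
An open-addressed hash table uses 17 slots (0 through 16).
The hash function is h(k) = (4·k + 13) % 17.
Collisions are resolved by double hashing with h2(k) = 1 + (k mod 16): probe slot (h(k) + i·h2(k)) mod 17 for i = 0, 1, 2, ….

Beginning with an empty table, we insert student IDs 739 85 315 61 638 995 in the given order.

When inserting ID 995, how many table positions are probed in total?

3

739: h=11 => slot 11
85: h=13 => slot 13
315: h=15 => slot 15
61: h=2 => slot 2
638: h=15, h2=15, probe 15,13,11,9 => slot 9
995: h=15, h2=4, probe 15,2,6 => slot 6
Table: [., ., 61, ., ., ., 995, ., ., 638, ., 739, ., 85, ., 315, .]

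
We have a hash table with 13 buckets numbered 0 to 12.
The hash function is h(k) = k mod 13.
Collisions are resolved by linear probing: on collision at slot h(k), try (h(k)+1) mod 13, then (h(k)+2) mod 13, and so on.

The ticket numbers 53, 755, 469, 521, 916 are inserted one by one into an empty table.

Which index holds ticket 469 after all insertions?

53 hashes to 1; slot 1 is free => place at 1.
755 hashes to 1; 1 taken => place at 2.
469 hashes to 1; 1,2 taken => place at 3.
521 hashes to 1; 1,2,3 taken => place at 4.
916 hashes to 6; slot 6 is free => place at 6.
Table: [-, 53, 755, 469, 521, -, 916, -, -, -, -, -, -]

3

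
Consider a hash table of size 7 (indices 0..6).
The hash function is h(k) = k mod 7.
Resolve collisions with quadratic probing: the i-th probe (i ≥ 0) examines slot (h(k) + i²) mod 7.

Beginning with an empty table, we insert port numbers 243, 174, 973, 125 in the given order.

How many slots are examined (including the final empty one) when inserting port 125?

3

243: h=5 → slot 5
174: h=6 → slot 6
973: h=0 → slot 0
125: h=6, probe 6,0,3 → slot 3
Table: [973, _, _, 125, _, 243, 174]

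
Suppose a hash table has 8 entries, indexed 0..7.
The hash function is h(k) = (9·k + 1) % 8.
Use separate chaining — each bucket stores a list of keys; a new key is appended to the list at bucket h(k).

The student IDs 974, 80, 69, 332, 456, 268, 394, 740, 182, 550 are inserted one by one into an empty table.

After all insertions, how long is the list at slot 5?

Insert 974: h=7, bucket 7 empty -> new chain.
Insert 80: h=1, bucket 1 empty -> new chain.
Insert 69: h=6, bucket 6 empty -> new chain.
Insert 332: h=5, bucket 5 empty -> new chain.
Insert 456: h=1, bucket 1 nonempty -> append to chain.
Insert 268: h=5, bucket 5 nonempty -> append to chain.
Insert 394: h=3, bucket 3 empty -> new chain.
Insert 740: h=5, bucket 5 nonempty -> append to chain.
Insert 182: h=7, bucket 7 nonempty -> append to chain.
Insert 550: h=7, bucket 7 nonempty -> append to chain.
Final buckets:
0: -
1: 80 -> 456
2: -
3: 394
4: -
5: 332 -> 268 -> 740
6: 69
7: 974 -> 182 -> 550

3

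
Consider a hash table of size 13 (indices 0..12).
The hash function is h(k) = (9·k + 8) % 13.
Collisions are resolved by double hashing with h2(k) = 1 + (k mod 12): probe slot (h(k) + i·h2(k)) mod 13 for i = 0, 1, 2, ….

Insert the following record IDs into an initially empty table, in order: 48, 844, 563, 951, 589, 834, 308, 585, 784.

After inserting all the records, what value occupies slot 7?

Insert 48: h=11, slot 11 empty -> index 11.
Insert 844: h=12, slot 12 empty -> index 12.
Insert 563: h=5, slot 5 empty -> index 5.
Insert 951: h=0, slot 0 empty -> index 0.
Insert 589: h=5, h2=2, slot 5 occupied -> index 7.
Insert 834: h=0, h2=7, slots 0,7 occupied -> index 1.
Insert 308: h=11, h2=9, slots 11,7 occupied -> index 3.
Insert 585: h=8, slot 8 empty -> index 8.
Insert 784: h=5, h2=5, slot 5 occupied -> index 10.
Table: [951, 834, _, 308, _, 563, _, 589, 585, _, 784, 48, 844]

589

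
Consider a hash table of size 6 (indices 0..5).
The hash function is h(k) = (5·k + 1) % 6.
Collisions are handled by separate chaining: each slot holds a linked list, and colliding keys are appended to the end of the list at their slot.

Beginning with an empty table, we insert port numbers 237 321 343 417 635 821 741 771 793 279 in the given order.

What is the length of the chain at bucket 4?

237 -> bucket 4
321 -> bucket 4 (collision)
343 -> bucket 0
417 -> bucket 4 (collision)
635 -> bucket 2
821 -> bucket 2 (collision)
741 -> bucket 4 (collision)
771 -> bucket 4 (collision)
793 -> bucket 0 (collision)
279 -> bucket 4 (collision)
Final buckets:
0: 343 -> 793
1: —
2: 635 -> 821
3: —
4: 237 -> 321 -> 417 -> 741 -> 771 -> 279
5: —

6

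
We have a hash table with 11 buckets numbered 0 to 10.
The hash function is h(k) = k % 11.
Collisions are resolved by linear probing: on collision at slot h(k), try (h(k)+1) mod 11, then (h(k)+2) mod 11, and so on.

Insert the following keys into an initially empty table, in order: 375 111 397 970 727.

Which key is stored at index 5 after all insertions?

375: h=1 → slot 1
111: h=1, probe 1,2 → slot 2
397: h=1, probe 1,2,3 → slot 3
970: h=2, probe 2,3,4 → slot 4
727: h=1, probe 1,2,3,4,5 → slot 5
Table: [., 375, 111, 397, 970, 727, ., ., ., ., .]

727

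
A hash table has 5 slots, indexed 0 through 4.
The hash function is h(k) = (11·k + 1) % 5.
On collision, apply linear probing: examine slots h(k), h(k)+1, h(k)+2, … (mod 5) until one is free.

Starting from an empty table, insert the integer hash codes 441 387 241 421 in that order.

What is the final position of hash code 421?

441: h=2 => slot 2
387: h=3 => slot 3
241: h=2, probe 2,3,4 => slot 4
421: h=2, probe 2,3,4,0 => slot 0
Table: [421, —, 441, 387, 241]

0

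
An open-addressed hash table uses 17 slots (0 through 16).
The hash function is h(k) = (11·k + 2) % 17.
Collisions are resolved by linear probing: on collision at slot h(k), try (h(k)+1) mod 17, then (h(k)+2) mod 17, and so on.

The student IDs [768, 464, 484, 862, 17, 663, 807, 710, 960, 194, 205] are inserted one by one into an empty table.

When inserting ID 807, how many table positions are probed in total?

768: h=1 -> slot 1
464: h=6 -> slot 6
484: h=5 -> slot 5
862: h=15 -> slot 15
17: h=2 -> slot 2
663: h=2, probe 2,3 -> slot 3
807: h=5, probe 5,6,7 -> slot 7
710: h=9 -> slot 9
960: h=5, probe 5,6,7,8 -> slot 8
194: h=11 -> slot 11
205: h=13 -> slot 13
Table: [-, 768, 17, 663, -, 484, 464, 807, 960, 710, -, 194, -, 205, -, 862, -]

3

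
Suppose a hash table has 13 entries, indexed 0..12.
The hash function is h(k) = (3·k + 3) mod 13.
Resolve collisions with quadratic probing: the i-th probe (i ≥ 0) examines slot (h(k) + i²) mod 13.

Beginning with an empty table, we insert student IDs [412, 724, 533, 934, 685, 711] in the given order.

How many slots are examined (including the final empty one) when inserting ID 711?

4

412: h=4 → slot 4
724: h=4, probe 4,5 → slot 5
533: h=3 → slot 3
934: h=10 → slot 10
685: h=4, probe 4,5,8 → slot 8
711: h=4, probe 4,5,8,0 → slot 0
Table: [711, —, —, 533, 412, 724, —, —, 685, —, 934, —, —]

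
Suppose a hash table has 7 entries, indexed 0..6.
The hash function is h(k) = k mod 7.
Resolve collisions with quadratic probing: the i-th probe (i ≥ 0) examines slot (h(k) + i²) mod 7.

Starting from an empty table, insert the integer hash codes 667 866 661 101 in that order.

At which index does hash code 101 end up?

667 hashes to 2; slot 2 is free -> place at 2.
866 hashes to 5; slot 5 is free -> place at 5.
661 hashes to 3; slot 3 is free -> place at 3.
101 hashes to 3; 3 taken -> place at 4.
Table: [—, —, 667, 661, 101, 866, —]

4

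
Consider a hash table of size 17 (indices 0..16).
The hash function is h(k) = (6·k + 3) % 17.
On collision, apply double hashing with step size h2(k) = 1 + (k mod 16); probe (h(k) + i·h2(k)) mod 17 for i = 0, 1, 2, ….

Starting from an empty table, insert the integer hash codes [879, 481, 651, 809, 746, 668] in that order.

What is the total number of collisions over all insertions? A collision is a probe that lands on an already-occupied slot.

4

Insert 879: h=7, slot 7 empty -> index 7.
Insert 481: h=16, slot 16 empty -> index 16.
Insert 651: h=16, h2=12, slot 16 occupied -> index 11.
Insert 809: h=12, slot 12 empty -> index 12.
Insert 746: h=8, slot 8 empty -> index 8.
Insert 668: h=16, h2=13, slots 16,12,8 occupied -> index 4.
Table: [., ., ., ., 668, ., ., 879, 746, ., ., 651, 809, ., ., ., 481]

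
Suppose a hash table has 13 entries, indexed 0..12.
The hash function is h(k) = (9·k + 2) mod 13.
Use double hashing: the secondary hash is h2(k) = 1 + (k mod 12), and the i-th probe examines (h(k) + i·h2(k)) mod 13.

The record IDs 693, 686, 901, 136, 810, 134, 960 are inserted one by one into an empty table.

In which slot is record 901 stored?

693: h=12 => slot 12
686: h=1 => slot 1
901: h=12, h2=2, probe 12,1,3 => slot 3
136: h=4 => slot 4
810: h=12, h2=7, probe 12,6 => slot 6
134: h=12, h2=3, probe 12,2 => slot 2
960: h=10 => slot 10
Table: [∅, 686, 134, 901, 136, ∅, 810, ∅, ∅, ∅, 960, ∅, 693]

3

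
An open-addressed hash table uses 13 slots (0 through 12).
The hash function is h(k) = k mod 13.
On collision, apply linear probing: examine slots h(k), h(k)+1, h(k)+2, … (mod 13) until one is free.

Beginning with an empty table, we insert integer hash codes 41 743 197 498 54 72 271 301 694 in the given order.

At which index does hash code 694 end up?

41: h=2 → slot 2
743: h=2, probe 2,3 → slot 3
197: h=2, probe 2,3,4 → slot 4
498: h=4, probe 4,5 → slot 5
54: h=2, probe 2,3,4,5,6 → slot 6
72: h=7 → slot 7
271: h=11 → slot 11
301: h=2, probe 2,3,4,5,6,7,8 → slot 8
694: h=5, probe 5,6,7,8,9 → slot 9
Table: [-, -, 41, 743, 197, 498, 54, 72, 301, 694, -, 271, -]

9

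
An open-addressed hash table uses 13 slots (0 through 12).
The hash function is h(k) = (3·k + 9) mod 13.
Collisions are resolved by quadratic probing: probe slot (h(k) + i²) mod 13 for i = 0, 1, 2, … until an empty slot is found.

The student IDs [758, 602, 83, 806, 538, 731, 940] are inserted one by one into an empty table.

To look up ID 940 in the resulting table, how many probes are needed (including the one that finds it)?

4

758: h=8 => slot 8
602: h=8, probe 8,9 => slot 9
83: h=11 => slot 11
806: h=9, probe 9,10 => slot 10
538: h=11, probe 11,12 => slot 12
731: h=5 => slot 5
940: h=8, probe 8,9,12,4 => slot 4
Table: [—, —, —, —, 940, 731, —, —, 758, 602, 806, 83, 538]
Lookup 940: h=8, probe 8,9,12,4 → found at 4.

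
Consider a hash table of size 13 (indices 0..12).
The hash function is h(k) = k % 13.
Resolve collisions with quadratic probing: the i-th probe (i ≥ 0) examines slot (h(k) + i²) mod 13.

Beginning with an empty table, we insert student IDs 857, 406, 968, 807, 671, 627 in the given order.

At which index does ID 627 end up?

Insert 857: h=12, slot 12 empty => index 12.
Insert 406: h=3, slot 3 empty => index 3.
Insert 968: h=6, slot 6 empty => index 6.
Insert 807: h=1, slot 1 empty => index 1.
Insert 671: h=8, slot 8 empty => index 8.
Insert 627: h=3, slot 3 occupied => index 4.
Table: [—, 807, —, 406, 627, —, 968, —, 671, —, —, —, 857]

4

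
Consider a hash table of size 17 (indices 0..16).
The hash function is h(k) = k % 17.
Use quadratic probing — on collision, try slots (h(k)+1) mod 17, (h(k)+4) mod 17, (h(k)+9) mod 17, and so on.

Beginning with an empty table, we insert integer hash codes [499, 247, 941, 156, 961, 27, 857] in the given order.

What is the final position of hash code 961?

10

Insert 499: h=6, slot 6 empty → index 6.
Insert 247: h=9, slot 9 empty → index 9.
Insert 941: h=6, slot 6 occupied → index 7.
Insert 156: h=3, slot 3 empty → index 3.
Insert 961: h=9, slot 9 occupied → index 10.
Insert 27: h=10, slot 10 occupied → index 11.
Insert 857: h=7, slot 7 occupied → index 8.
Table: [_, _, _, 156, _, _, 499, 941, 857, 247, 961, 27, _, _, _, _, _]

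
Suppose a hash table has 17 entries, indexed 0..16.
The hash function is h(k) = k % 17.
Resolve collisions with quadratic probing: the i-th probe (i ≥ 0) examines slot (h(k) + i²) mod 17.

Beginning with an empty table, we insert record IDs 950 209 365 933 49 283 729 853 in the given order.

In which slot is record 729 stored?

7

950 hashes to 15; slot 15 is free → place at 15.
209 hashes to 5; slot 5 is free → place at 5.
365 hashes to 8; slot 8 is free → place at 8.
933 hashes to 15; 15 taken → place at 16.
49 hashes to 15; 15,16 taken → place at 2.
283 hashes to 11; slot 11 is free → place at 11.
729 hashes to 15; 15,16,2 taken → place at 7.
853 hashes to 3; slot 3 is free → place at 3.
Table: [—, —, 49, 853, —, 209, —, 729, 365, —, —, 283, —, —, —, 950, 933]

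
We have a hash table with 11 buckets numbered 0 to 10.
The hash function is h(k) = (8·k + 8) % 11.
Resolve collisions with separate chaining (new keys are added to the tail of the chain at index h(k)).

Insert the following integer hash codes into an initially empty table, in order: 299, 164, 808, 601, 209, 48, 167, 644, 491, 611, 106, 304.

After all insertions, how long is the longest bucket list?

4

299 -> bucket 2
164 -> bucket 0
808 -> bucket 4
601 -> bucket 9
209 -> bucket 8
48 -> bucket 7
167 -> bucket 2 (collision)
644 -> bucket 1
491 -> bucket 9 (collision)
611 -> bucket 1 (collision)
106 -> bucket 9 (collision)
304 -> bucket 9 (collision)
Final buckets:
0: 164
1: 644 -> 611
2: 299 -> 167
3: —
4: 808
5: —
6: —
7: 48
8: 209
9: 601 -> 491 -> 106 -> 304
10: —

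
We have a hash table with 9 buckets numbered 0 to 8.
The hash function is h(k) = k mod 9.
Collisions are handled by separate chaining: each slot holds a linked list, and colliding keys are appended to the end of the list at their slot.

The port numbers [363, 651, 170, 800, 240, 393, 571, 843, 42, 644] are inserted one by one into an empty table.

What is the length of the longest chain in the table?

4

Insert 363: h=3, bucket 3 empty → new chain.
Insert 651: h=3, bucket 3 nonempty → append to chain.
Insert 170: h=8, bucket 8 empty → new chain.
Insert 800: h=8, bucket 8 nonempty → append to chain.
Insert 240: h=6, bucket 6 empty → new chain.
Insert 393: h=6, bucket 6 nonempty → append to chain.
Insert 571: h=4, bucket 4 empty → new chain.
Insert 843: h=6, bucket 6 nonempty → append to chain.
Insert 42: h=6, bucket 6 nonempty → append to chain.
Insert 644: h=5, bucket 5 empty → new chain.
Final buckets:
0: ∅
1: ∅
2: ∅
3: 363 -> 651
4: 571
5: 644
6: 240 -> 393 -> 843 -> 42
7: ∅
8: 170 -> 800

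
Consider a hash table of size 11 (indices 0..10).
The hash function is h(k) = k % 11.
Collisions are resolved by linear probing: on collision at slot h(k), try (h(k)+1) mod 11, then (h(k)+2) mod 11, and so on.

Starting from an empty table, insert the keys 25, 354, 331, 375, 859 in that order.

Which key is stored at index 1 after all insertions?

331

Insert 25: h=3, slot 3 empty → index 3.
Insert 354: h=2, slot 2 empty → index 2.
Insert 331: h=1, slot 1 empty → index 1.
Insert 375: h=1, slots 1,2,3 occupied → index 4.
Insert 859: h=1, slots 1,2,3,4 occupied → index 5.
Table: [_, 331, 354, 25, 375, 859, _, _, _, _, _]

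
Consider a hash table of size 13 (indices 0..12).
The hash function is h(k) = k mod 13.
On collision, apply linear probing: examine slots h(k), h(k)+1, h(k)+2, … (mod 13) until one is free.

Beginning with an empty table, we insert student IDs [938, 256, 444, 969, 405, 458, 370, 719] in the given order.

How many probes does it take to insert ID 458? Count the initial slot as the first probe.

3

938: h=2 => slot 2
256: h=9 => slot 9
444: h=2, probe 2,3 => slot 3
969: h=7 => slot 7
405: h=2, probe 2,3,4 => slot 4
458: h=3, probe 3,4,5 => slot 5
370: h=6 => slot 6
719: h=4, probe 4,5,6,7,8 => slot 8
Table: [., ., 938, 444, 405, 458, 370, 969, 719, 256, ., ., .]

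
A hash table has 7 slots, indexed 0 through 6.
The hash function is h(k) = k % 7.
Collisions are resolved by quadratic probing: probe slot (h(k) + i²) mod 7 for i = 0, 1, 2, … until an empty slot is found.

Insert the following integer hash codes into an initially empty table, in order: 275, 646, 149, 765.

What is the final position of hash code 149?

275 hashes to 2; slot 2 is free => place at 2.
646 hashes to 2; 2 taken => place at 3.
149 hashes to 2; 2,3 taken => place at 6.
765 hashes to 2; 2,3,6 taken => place at 4.
Table: [-, -, 275, 646, 765, -, 149]

6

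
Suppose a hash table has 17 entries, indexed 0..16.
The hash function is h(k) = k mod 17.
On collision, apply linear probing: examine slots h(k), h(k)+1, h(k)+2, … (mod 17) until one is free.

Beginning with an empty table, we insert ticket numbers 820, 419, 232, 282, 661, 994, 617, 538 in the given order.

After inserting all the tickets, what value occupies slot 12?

820: h=4 → slot 4
419: h=11 → slot 11
232: h=11, probe 11,12 → slot 12
282: h=10 → slot 10
661: h=15 → slot 15
994: h=8 → slot 8
617: h=5 → slot 5
538: h=11, probe 11,12,13 → slot 13
Table: [-, -, -, -, 820, 617, -, -, 994, -, 282, 419, 232, 538, -, 661, -]

232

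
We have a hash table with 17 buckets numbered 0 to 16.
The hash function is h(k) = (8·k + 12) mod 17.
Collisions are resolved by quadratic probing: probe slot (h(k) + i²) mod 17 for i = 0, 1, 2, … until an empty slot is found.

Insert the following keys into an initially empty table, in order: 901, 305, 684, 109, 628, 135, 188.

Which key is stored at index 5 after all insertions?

628

901 hashes to 12; slot 12 is free -> place at 12.
305 hashes to 4; slot 4 is free -> place at 4.
684 hashes to 10; slot 10 is free -> place at 10.
109 hashes to 0; slot 0 is free -> place at 0.
628 hashes to 4; 4 taken -> place at 5.
135 hashes to 4; 4,5 taken -> place at 8.
188 hashes to 3; slot 3 is free -> place at 3.
Table: [109, _, _, 188, 305, 628, _, _, 135, _, 684, _, 901, _, _, _, _]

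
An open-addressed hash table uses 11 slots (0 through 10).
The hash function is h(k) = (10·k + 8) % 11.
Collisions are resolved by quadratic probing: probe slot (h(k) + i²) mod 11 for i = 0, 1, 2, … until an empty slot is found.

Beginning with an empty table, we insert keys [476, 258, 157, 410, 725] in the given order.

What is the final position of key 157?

6

476 hashes to 5; slot 5 is free => place at 5.
258 hashes to 3; slot 3 is free => place at 3.
157 hashes to 5; 5 taken => place at 6.
410 hashes to 5; 5,6 taken => place at 9.
725 hashes to 9; 9 taken => place at 10.
Table: [., ., ., 258, ., 476, 157, ., ., 410, 725]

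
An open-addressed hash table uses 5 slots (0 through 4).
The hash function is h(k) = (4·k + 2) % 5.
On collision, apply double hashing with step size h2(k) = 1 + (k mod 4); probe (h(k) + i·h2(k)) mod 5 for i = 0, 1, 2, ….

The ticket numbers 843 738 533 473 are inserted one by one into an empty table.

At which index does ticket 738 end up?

2

843: h=4 → slot 4
738: h=4, h2=3, probe 4,2 → slot 2
533: h=4, h2=2, probe 4,1 → slot 1
473: h=4, h2=2, probe 4,1,3 → slot 3
Table: [_, 533, 738, 473, 843]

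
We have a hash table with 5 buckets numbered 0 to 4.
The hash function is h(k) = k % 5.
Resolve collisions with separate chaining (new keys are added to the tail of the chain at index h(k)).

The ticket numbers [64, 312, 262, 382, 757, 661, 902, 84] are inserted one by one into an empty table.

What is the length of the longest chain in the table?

Insert 64: h=4, bucket 4 empty → new chain.
Insert 312: h=2, bucket 2 empty → new chain.
Insert 262: h=2, bucket 2 nonempty → append to chain.
Insert 382: h=2, bucket 2 nonempty → append to chain.
Insert 757: h=2, bucket 2 nonempty → append to chain.
Insert 661: h=1, bucket 1 empty → new chain.
Insert 902: h=2, bucket 2 nonempty → append to chain.
Insert 84: h=4, bucket 4 nonempty → append to chain.
Final buckets:
0: —
1: 661
2: 312 -> 262 -> 382 -> 757 -> 902
3: —
4: 64 -> 84

5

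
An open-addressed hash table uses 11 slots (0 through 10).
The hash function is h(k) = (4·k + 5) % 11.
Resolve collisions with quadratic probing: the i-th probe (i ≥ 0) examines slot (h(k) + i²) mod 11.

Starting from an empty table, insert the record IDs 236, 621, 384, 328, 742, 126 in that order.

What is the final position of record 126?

6

Insert 236: h=3, slot 3 empty -> index 3.
Insert 621: h=3, slot 3 occupied -> index 4.
Insert 384: h=1, slot 1 empty -> index 1.
Insert 328: h=8, slot 8 empty -> index 8.
Insert 742: h=3, slots 3,4 occupied -> index 7.
Insert 126: h=3, slots 3,4,7,1,8 occupied -> index 6.
Table: [-, 384, -, 236, 621, -, 126, 742, 328, -, -]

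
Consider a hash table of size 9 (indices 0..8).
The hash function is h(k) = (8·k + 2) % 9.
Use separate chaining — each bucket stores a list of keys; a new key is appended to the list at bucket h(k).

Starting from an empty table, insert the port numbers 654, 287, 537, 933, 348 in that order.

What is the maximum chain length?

654 -> bucket 5
287 -> bucket 3
537 -> bucket 5 (collision)
933 -> bucket 5 (collision)
348 -> bucket 5 (collision)
Final buckets:
0: —
1: —
2: —
3: 287
4: —
5: 654 -> 537 -> 933 -> 348
6: —
7: —
8: —

4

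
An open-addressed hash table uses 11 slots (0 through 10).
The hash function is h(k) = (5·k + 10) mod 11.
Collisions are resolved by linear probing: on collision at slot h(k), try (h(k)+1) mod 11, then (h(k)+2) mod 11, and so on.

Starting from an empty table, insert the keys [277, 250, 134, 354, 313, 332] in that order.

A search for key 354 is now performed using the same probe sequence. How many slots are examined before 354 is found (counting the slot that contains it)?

Insert 277: h=9, slot 9 empty => index 9.
Insert 250: h=6, slot 6 empty => index 6.
Insert 134: h=9, slot 9 occupied => index 10.
Insert 354: h=9, slots 9,10 occupied => index 0.
Insert 313: h=2, slot 2 empty => index 2.
Insert 332: h=9, slots 9,10,0 occupied => index 1.
Table: [354, 332, 313, _, _, _, 250, _, _, 277, 134]
Lookup 354: h=9, probe 9,10,0 → found at 0.

3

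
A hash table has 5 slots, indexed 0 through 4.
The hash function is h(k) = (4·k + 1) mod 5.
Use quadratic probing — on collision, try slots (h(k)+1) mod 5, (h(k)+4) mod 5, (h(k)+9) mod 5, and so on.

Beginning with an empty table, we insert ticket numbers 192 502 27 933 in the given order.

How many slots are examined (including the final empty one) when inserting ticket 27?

192 hashes to 4; slot 4 is free -> place at 4.
502 hashes to 4; 4 taken -> place at 0.
27 hashes to 4; 4,0 taken -> place at 3.
933 hashes to 3; 3,4 taken -> place at 2.
Table: [502, -, 933, 27, 192]

3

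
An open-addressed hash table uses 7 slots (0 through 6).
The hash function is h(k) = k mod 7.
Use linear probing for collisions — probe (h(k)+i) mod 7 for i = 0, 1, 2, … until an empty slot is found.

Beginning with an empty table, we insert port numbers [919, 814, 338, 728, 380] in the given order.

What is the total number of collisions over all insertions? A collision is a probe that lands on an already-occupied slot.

Insert 919: h=2, slot 2 empty -> index 2.
Insert 814: h=2, slot 2 occupied -> index 3.
Insert 338: h=2, slots 2,3 occupied -> index 4.
Insert 728: h=0, slot 0 empty -> index 0.
Insert 380: h=2, slots 2,3,4 occupied -> index 5.
Table: [728, -, 919, 814, 338, 380, -]

6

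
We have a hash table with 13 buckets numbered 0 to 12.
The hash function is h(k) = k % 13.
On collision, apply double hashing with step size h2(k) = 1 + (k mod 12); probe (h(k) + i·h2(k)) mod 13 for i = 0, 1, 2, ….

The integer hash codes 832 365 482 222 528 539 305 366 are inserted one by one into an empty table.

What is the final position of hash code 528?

9

832: h=0 → slot 0
365: h=1 → slot 1
482: h=1, h2=3, probe 1,4 → slot 4
222: h=1, h2=7, probe 1,8 → slot 8
528: h=8, h2=1, probe 8,9 → slot 9
539: h=6 → slot 6
305: h=6, h2=6, probe 6,12 → slot 12
366: h=2 → slot 2
Table: [832, 365, 366, ∅, 482, ∅, 539, ∅, 222, 528, ∅, ∅, 305]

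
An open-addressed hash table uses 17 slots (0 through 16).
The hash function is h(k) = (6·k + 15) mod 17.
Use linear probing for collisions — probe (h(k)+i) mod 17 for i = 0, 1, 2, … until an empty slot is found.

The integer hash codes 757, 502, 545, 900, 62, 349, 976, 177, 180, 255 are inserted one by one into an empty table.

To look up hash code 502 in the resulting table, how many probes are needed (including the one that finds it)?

2

Insert 757: h=1, slot 1 empty -> index 1.
Insert 502: h=1, slot 1 occupied -> index 2.
Insert 545: h=4, slot 4 empty -> index 4.
Insert 900: h=9, slot 9 empty -> index 9.
Insert 62: h=13, slot 13 empty -> index 13.
Insert 349: h=1, slots 1,2 occupied -> index 3.
Insert 976: h=6, slot 6 empty -> index 6.
Insert 177: h=6, slot 6 occupied -> index 7.
Insert 180: h=7, slot 7 occupied -> index 8.
Insert 255: h=15, slot 15 empty -> index 15.
Table: [∅, 757, 502, 349, 545, ∅, 976, 177, 180, 900, ∅, ∅, ∅, 62, ∅, 255, ∅]
Lookup 502: h=1, probe 1,2 → found at 2.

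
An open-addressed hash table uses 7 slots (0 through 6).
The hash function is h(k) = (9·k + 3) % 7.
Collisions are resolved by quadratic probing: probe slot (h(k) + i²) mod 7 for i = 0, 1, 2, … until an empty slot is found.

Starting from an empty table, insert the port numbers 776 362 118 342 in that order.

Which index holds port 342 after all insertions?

5

Insert 776: h=1, slot 1 empty -> index 1.
Insert 362: h=6, slot 6 empty -> index 6.
Insert 118: h=1, slot 1 occupied -> index 2.
Insert 342: h=1, slots 1,2 occupied -> index 5.
Table: [_, 776, 118, _, _, 342, 362]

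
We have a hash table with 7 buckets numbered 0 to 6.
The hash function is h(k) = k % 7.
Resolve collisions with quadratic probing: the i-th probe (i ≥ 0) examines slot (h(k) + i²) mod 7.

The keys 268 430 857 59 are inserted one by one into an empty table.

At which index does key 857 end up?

4

Insert 268: h=2, slot 2 empty -> index 2.
Insert 430: h=3, slot 3 empty -> index 3.
Insert 857: h=3, slot 3 occupied -> index 4.
Insert 59: h=3, slots 3,4 occupied -> index 0.
Table: [59, -, 268, 430, 857, -, -]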